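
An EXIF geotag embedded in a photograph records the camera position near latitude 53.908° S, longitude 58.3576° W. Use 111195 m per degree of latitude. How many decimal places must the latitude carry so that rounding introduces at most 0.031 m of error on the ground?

One degree of latitude covers 111195 m.
Rounding to N decimal places gives at most 0.5 × 10⁻ᴺ degrees of error, i.e. 0.5 × 10⁻ᴺ × 111195 m.
Need 0.5 × 111195 × 10⁻ᴺ ≤ 0.031 → 10⁻ᴺ ≤ 5.576e-07, so N ≥ 6.25.
N = 6 would give 0.0556 m (too coarse); N = 7 gives 0.00556 m ≤ 0.031 m.

7 decimal places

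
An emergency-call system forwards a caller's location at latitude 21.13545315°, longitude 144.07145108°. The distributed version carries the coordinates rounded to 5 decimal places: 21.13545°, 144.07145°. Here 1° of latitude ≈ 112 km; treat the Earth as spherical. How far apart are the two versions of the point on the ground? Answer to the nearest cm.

37 cm

The latitude changed by +0.00000315° and the longitude by +0.00000108°.
North–south shift: 0.00000315 × 112000 = 0.3528 m.
East–west at this latitude: 0.00000108° × 112000 × cos 21.1354° ≈ 0.00000108 × 104466 = 0.112823 m.
Hypotenuse of the two orthogonal shifts: √(0.3528² + 0.112823²) = 0.370401 m.
That is 0.370401 m = 37.04 cm.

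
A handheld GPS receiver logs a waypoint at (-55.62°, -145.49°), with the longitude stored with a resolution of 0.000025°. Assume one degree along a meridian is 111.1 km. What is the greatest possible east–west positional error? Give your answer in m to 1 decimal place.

With a 0.000025° grid the true value lies within half a step, ±0.000025°/2 = ±1.25e-05°, of the stored one.
At latitude 55.62° a degree of longitude spans 111100 m × cos 55.62° = 111100 × 0.5647 ≈ 62735.8 m.
Maximum E–W displacement: 1.25e-05 × 62735.8 = 0.784198 m.

0.8 m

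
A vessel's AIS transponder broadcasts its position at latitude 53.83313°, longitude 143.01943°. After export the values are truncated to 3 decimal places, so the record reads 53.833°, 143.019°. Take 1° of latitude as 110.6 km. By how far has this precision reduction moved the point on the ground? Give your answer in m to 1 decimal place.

The latitude changed by +0.00013° and the longitude by +0.00043°.
N–S: 0.00013° × 110600 m/° = 14.378 m.
E–W at 53.833°: 0.00043° × 110600 × cos 53.833° = 0.00043 × 110600 × 0.5901 ≈ 28.0659 m.
Distance: √(14.378² + 28.0659²) ≈ 31.5345 m.

31.5 m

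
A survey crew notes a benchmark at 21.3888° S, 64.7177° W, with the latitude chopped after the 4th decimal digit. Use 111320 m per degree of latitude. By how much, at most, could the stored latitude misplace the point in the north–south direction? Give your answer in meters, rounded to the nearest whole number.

11 meters

Truncating at 4 decimal places can drop up to a full unit in the last place, so the latitude may be off by as much as 0.0001°.
Along the meridian that is 0.0001° × 111320 m/° = 11.132 m.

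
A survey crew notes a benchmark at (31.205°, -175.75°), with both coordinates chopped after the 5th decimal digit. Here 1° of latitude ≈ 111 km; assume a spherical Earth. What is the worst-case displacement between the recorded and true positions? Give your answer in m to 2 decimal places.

Truncating at 5 decimal places can drop up to a full unit in the last place, so each coordinate may be off by as much as 1e-05°.
North–south component: 1e-05° × 111000 = 1.11 m.
East–west component at 31.205°: 1e-05° × 111000 × cos 31.205° ≈ 1e-05 × 94940.4 ≈ 0.949404 m.
Worst case both components are at the extreme and orthogonal: √(1.11² + 0.949404²) ≈ 1.46064 m.

1.46 m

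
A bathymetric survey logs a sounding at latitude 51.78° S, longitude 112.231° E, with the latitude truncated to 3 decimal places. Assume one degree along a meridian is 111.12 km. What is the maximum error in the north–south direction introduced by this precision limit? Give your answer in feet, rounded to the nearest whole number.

Truncating at 3 decimal places can drop up to a full unit in the last place, so the latitude may be off by as much as 0.001°.
Along the meridian that is 0.001° × 111120 m/° = 111.12 m.
Converting: 111.12 m × 3.2808 ft/m ≈ 364.57 ft.

365 feet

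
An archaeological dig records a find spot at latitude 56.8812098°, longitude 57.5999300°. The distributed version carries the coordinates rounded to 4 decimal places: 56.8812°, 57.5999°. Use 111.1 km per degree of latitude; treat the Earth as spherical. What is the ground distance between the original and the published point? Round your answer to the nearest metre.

2 metres

The latitude changed by +0.0000098° and the longitude by +0.0000300°.
N–S: 0.0000098° × 111100 m/° = 1.08878 m.
E–W at 56.8812°: 0.0000300° × 111100 × cos 56.8812° = 0.0000300 × 111100 × 0.5464 ≈ 1.82107 m.
Distance: √(1.08878² + 1.82107²) ≈ 2.12173 m.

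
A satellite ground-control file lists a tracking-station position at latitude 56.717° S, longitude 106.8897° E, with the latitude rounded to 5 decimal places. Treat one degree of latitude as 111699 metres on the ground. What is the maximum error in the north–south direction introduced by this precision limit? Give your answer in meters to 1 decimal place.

Rounding to 5 decimal places leaves the latitude within ±5e-06° of the true value.
North–south distance: 5e-06° × 111699 m/° = 0.558495 m.

0.6 meters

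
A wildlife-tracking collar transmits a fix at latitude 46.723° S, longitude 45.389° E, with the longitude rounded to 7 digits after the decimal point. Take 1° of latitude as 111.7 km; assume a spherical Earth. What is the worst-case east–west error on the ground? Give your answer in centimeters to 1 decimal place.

Rounding to 7 decimal places leaves the longitude within ±5e-08° of the true value.
Parallels shrink by cos φ, so at 46.723° a degree of longitude is 111700 × 0.6855 ≈ 76573.3 m.
So at most 5e-08° × 76573.3 ≈ 0.00382866 m east–west.
That is 0.00382866 m = 0.38287 cm.

0.4 centimeters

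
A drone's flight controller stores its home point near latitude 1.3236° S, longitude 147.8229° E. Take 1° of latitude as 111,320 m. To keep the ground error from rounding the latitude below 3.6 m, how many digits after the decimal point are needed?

One degree of latitude covers 111320 m.
With N decimal places the half-ulp bound is 0.5·10⁻ᴺ°, or 0.5·10⁻ᴺ × 111320 m on the ground.
Need 0.5 × 111320 × 10⁻ᴺ ≤ 3.6 → 10⁻ᴺ ≤ 6.468e-05, so N ≥ 4.19.
N = 4 would give 5.57 m (too coarse); N = 5 gives 0.557 m ≤ 3.6 m.

5 decimal places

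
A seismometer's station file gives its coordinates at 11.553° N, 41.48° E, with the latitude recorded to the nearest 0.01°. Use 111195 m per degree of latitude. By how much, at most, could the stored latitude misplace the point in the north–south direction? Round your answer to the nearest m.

Rounding to 2 decimal places leaves the latitude within ±0.005° of the true value.
Along the meridian that is 0.005° × 111195 m/° = 555.975 m.

556 m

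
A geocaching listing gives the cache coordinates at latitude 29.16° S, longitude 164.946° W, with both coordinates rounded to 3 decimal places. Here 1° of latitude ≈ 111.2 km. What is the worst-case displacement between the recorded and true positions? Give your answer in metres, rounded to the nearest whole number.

Rounding to 3 decimal places leaves each coordinate within ±0.0005° of the true value.
Latitude error → 0.0005 × 111200 = 55.6 m along the meridian.
E–W at 29.16°: 0.0005° × 111200 × cos 29.16° = 0.0005 × 111200 × 0.8733 ≈ 48.5534 m.
Worst case both components are at the extreme and orthogonal: √(55.6² + 48.5534²) ≈ 73.8159 m.

74 metres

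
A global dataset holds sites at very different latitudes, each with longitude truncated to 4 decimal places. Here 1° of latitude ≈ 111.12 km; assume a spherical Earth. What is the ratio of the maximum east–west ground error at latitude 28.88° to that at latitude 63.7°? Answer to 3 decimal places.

1.976

Truncating at 4 decimal places can drop up to a full unit in the last place, so the longitude may be off by as much as 0.0001°.
At 28.88°: 0.0001° × 111120 × cos 28.88° = 0.0001 × 111120 × 0.8756 ≈ 9.73 m.
Error at 63.7° = 0.0001° × 111120 × cos 63.7° ≈ 11.112 × 0.4431 = 4.9234 m.
Ratio: 9.73 / 4.9234 = cos 28.88° / cos 63.7° ≈ 1.9763.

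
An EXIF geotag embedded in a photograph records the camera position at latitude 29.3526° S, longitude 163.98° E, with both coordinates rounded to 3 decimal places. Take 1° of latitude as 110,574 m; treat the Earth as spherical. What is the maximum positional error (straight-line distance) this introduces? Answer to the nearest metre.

Rounding to 3 decimal places leaves each coordinate within ±0.0005° of the true value.
North–south component: 0.0005° × 110574 = 55.287 m.
E–W at 29.3526°: 0.0005° × 110574 × cos 29.3526° = 0.0005 × 110574 × 0.8716 ≈ 48.1892 m.
Worst case both components are at the extreme and orthogonal: √(55.287² + 48.1892²) ≈ 73.3407 m.

73 metres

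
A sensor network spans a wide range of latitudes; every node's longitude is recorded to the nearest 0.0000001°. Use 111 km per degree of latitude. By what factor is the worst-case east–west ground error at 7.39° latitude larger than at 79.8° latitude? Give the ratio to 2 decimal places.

5.60

Rounding to 7 decimal places leaves the longitude within ±5e-08° of the true value.
At 7.39°: 5e-08° × 111000 × cos 7.39° = 5e-08 × 111000 × 0.9917 ≈ 0.0055039 m.
Error at 79.8° = 5e-08° × 111000 × cos 79.8° ≈ 0.00555 × 0.1771 = 0.00098282 m.
The ratio reduces to cos 7.39° / cos 79.8° = 0.9917/0.1771 ≈ 5.6001.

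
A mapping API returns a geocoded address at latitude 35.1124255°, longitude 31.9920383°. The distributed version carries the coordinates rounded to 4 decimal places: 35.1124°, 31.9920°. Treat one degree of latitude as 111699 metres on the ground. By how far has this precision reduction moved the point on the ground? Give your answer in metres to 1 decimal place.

4.5 metres

Δlat = 35.1124255 − 35.1124 = +0.0000255°; Δlon = 31.9920383 − 31.9920 = +0.0000383°.
N–S: 0.0000255° × 111699 m/° = 2.84832 m.
East–west at this latitude: 0.0000383° × 111699 × cos 35.1124° ≈ 0.0000383 × 91372.6 = 3.49957 m.
Hypotenuse of the two orthogonal shifts: √(2.84832² + 3.49957²) = 4.5122 m.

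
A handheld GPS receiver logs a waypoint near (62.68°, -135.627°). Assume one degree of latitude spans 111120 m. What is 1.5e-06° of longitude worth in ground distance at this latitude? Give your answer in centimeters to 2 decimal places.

7.65 centimeters

At 62.68° a degree of longitude is 111120 × cos 62.68° ≈ 50999.6 m, so 1.5e-06° corresponds to 0.0764994 m.
That is 0.0764994 m = 7.6499 cm.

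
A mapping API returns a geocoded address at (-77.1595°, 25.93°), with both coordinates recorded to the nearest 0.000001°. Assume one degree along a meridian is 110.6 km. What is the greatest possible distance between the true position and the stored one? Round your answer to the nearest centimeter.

6 centimeters

Rounding to 6 decimal places leaves each coordinate within ±5e-07° of the true value.
Latitude error → 5e-07 × 110600 = 0.0553 m along the meridian.
E–W at 77.1595°: 5e-07° × 110600 × cos 77.1595° = 5e-07 × 110600 × 0.2222 ≈ 0.0122897 m.
Combining orthogonally: (0.0553² + 0.0122897²)^½ ≈ 0.0566492 m.
That is 0.0566492 m = 5.6649 cm.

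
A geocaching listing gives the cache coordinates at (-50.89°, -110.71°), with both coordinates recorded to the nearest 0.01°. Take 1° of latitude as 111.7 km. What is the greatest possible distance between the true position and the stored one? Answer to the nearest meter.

Rounding to 2 decimal places leaves each coordinate within ±0.005° of the true value.
N–S: 0.005° × 111700 m/° = 558.5 m.
E–W at 50.89°: 0.005° × 111700 × cos 50.89° = 0.005 × 111700 × 0.6308 ≈ 352.308 m.
Worst case both components are at the extreme and orthogonal: √(558.5² + 352.308²) ≈ 660.336 m.

660 meters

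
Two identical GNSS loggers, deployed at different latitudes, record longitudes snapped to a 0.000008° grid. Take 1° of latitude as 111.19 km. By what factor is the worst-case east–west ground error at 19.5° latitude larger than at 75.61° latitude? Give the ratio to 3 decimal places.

3.793

With a 0.000008° grid the true value lies within half a step, ±0.000008°/2 = ±4e-06°, of the stored one.
Error at 19.5° = 4e-06° × 111190 × cos 19.5° ≈ 0.44476 × 0.9426 = 0.41925 m.
Error at 75.61° = 4e-06° × 111190 × cos 75.61° ≈ 0.44476 × 0.2485 = 0.11053 m.
The ratio reduces to cos 19.5° / cos 75.61° = 0.9426/0.2485 ≈ 3.7930.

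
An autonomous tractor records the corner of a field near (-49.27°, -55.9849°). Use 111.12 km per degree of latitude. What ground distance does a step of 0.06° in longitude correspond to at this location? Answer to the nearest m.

4350 m

0.06° of longitude at 49.27° is 0.06 × 111120 × cos 49.27° ≈ 0.06 × 72505.3 = 4350.32 m.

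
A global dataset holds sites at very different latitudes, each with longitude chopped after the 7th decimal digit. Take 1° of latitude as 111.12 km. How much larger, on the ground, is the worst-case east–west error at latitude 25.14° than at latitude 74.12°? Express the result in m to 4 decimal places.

0.0070 m

Truncating at 7 decimal places can drop up to a full unit in the last place, so the longitude may be off by as much as 1e-07°.
At 25.14°: 1e-07° × 111120 × cos 25.14° = 1e-07 × 111120 × 0.9053 ≈ 0.010059 m.
At 74.12°: 1e-07° × 111120 × cos 74.12° = 1e-07 × 111120 × 0.2736 ≈ 0.0030405 m.
So the lower-latitude error exceeds the higher by 0.010059 − 0.0030405 = 0.0070189 m.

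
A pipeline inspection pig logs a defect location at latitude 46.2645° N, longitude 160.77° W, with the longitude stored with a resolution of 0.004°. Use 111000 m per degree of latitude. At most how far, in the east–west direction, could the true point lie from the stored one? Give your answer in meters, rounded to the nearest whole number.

153 meters

With a 0.004° grid the true value lies within half a step, ±0.004°/2 = ±0.002°, of the stored one.
Parallels shrink by cos φ, so at 46.2645° a degree of longitude is 111000 × 0.6913 ≈ 76737.7 m.
East–west error: 0.002° × 76737.7 m/° ≈ 153.475 m.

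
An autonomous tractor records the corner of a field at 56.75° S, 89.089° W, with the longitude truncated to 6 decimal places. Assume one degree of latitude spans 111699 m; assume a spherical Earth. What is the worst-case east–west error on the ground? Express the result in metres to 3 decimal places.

0.061 metres

Truncating at 6 decimal places can drop up to a full unit in the last place, so the longitude may be off by as much as 1e-06°.
Parallels shrink by cos φ, so at 56.75° a degree of longitude is 111699 × 0.5483 ≈ 61243.8 m.
So at most 1e-06° × 61243.8 ≈ 0.0612438 m east–west.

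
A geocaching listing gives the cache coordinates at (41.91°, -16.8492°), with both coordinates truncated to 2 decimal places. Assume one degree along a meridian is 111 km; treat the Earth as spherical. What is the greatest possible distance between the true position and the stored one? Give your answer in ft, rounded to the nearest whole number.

4540 ft

Truncating at 2 decimal places can drop up to a full unit in the last place, so each coordinate may be off by as much as 0.01°.
N–S: 0.01° × 111000 m/° = 1110 m.
E–W at 41.91°: 0.01° × 111000 × cos 41.91° = 0.01 × 111000 × 0.7442 ≈ 826.056 m.
Worst case both components are at the extreme and orthogonal: √(1110² + 826.056²) ≈ 1383.64 m.
In feet: 1383.64 m ÷ 0.3048 ≈ 4539.5 ft.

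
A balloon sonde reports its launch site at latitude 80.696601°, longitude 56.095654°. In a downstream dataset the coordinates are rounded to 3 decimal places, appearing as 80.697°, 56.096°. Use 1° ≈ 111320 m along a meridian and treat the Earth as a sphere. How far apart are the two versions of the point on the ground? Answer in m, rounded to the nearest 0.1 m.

44.9 m

Δlat = 80.696601 − 80.697 = -0.000399°; Δlon = 56.095654 − 56.096 = -0.000346°.
N–S: -0.000399° × 111320 m/° = -44.4167 m.
East–west at this latitude: -0.000346° × 111320 × cos 80.697° ≈ -0.000346 × 17995.5 = -6.22644 m.
Combined displacement = (44.4167² + 6.22644²)^½ ≈ 44.851 m.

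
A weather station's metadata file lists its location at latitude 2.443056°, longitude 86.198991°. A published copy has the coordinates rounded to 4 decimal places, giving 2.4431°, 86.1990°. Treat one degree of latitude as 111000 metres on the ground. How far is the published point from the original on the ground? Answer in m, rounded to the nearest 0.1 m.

5.0 m

Δlat = 2.443056 − 2.4431 = -0.000044°; Δlon = 86.198991 − 86.1990 = -0.000009°.
North–south shift: -0.000044 × 111000 = -4.884 m.
E–W at 2.4431°: -0.000009° × 111000 × cos 2.4431° = -0.000009 × 111000 × 0.9991 ≈ -0.998092 m.
Combined displacement = (4.884² + 0.998092²)^½ ≈ 4.98494 m.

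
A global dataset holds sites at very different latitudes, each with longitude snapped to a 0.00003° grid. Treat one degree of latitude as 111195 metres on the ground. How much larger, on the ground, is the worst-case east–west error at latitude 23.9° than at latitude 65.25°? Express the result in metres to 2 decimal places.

0.83 metres

With a 0.00003° grid the true value lies within half a step, ±0.00003°/2 = ±1.5e-05°, of the stored one.
At 23.9°: 1.5e-05° × 111195 × cos 23.9° = 1.5e-05 × 111195 × 0.9143 ≈ 1.5249 m.
At 65.25°: 1.5e-05° × 111195 × cos 65.25° = 1.5e-05 × 111195 × 0.4187 ≈ 0.69829 m.
Difference: 1.5249 − 0.69829 = 0.82661 m.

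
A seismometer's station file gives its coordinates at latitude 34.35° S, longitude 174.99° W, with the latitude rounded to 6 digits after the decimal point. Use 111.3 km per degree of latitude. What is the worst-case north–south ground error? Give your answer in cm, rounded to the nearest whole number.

Rounding to 6 decimal places leaves the latitude within ±5e-07° of the true value.
North–south distance: 5e-07° × 111300 m/° = 0.05565 m.
That is 0.05565 m = 5.565 cm.

6 cm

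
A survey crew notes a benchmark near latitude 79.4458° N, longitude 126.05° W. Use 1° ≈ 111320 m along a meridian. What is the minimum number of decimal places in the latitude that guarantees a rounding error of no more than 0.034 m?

One degree of latitude covers 111320 m.
With N decimal places the half-ulp bound is 0.5·10⁻ᴺ°, or 0.5·10⁻ᴺ × 111320 m on the ground.
Setting 55660 × 10⁻ᴺ ≤ 0.034 gives 10ᴺ ≥ 1.637e+06, i.e. N ≥ 6.21.
At 6 places the error can reach 0.0557 m, but 7 places keeps it to 0.00557 m.

7 decimal places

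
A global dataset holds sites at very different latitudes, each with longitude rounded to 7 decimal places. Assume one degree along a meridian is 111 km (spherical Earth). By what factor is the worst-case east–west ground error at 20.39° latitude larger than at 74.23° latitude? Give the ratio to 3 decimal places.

Rounding to 7 decimal places leaves the longitude within ±5e-08° of the true value.
At 20.39°: 5e-08° × 111000 × cos 20.39° = 5e-08 × 111000 × 0.9373 ≈ 0.0052023 m.
At 74.23°: 5e-08° × 111000 × cos 74.23° = 5e-08 × 111000 × 0.2718 ≈ 0.0015084 m.
The ratio reduces to cos 20.39° / cos 74.23° = 0.9373/0.2718 ≈ 3.4489.

3.449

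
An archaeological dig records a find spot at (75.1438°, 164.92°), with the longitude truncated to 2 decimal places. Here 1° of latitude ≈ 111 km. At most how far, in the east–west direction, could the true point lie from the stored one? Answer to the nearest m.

285 m

Truncating at 2 decimal places can drop up to a full unit in the last place, so the longitude may be off by as much as 0.01°.
Parallels shrink by cos φ, so at 75.1438° a degree of longitude is 111000 × 0.2564 ≈ 28459.7 m.
So at most 0.01° × 28459.7 ≈ 284.597 m east–west.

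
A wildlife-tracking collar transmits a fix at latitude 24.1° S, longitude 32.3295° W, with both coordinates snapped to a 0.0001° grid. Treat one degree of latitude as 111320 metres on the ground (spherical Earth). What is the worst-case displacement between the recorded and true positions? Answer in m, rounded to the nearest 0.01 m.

With a 0.0001° grid the true value lies within half a step, ±0.0001°/2 = ±5e-05°, of the stored one.
N–S: 5e-05° × 111320 m/° = 5.566 m.
East–west component at 24.1°: 5e-05° × 111320 × cos 24.1° ≈ 5e-05 × 101617 ≈ 5.08084 m.
Worst case both components are at the extreme and orthogonal: √(5.566² + 5.08084²) ≈ 7.53626 m.

7.54 m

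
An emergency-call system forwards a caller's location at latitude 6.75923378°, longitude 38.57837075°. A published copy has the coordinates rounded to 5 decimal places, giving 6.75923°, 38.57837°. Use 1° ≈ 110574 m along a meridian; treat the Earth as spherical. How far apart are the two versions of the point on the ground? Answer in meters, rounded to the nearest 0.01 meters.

0.43 meters

Δlat = 6.75923378 − 6.75923 = +0.00000378°; Δlon = 38.57837075 − 38.57837 = +0.00000075°.
North–south shift: 0.00000378 × 110574 = 0.41797 m.
E–W at 6.75923°: 0.00000075° × 110574 × cos 6.75923° = 0.00000075 × 110574 × 0.9930 ≈ 0.0823541 m.
Combined displacement = (0.41797² + 0.0823541²)^½ ≈ 0.426006 m.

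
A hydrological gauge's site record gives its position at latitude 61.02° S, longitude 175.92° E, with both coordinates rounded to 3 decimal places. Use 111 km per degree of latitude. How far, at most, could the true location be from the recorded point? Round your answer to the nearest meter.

62 meters

Rounding to 3 decimal places leaves each coordinate within ±0.0005° of the true value.
North–south component: 0.0005° × 111000 = 55.5 m.
Longitude error → 0.0005 × 111000 × cos 61.02° = 0.0005 × 111000 × 0.4845 ≈ 26.89 m.
The two errors are perpendicular, so the maximum displacement is √(55.5² + 26.89²) ≈ 61.6711 m.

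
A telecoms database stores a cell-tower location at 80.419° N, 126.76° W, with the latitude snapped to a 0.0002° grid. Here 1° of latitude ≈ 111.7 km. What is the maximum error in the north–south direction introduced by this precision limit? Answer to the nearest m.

11 m

With a 0.0002° grid the true value lies within half a step, ±0.0002°/2 = ±0.0001°, of the stored one.
Along the meridian that is 0.0001° × 111700 m/° = 11.17 m.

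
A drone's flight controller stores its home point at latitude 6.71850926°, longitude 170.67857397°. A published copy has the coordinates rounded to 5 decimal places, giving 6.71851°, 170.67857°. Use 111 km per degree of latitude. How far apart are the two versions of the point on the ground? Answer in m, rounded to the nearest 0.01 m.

0.45 m

Δlat = 6.71850926 − 6.71851 = -0.00000074°; Δlon = 170.67857397 − 170.67857 = +0.00000397°.
North–south shift: -0.00000074 × 111000 = -0.08214 m.
E–W at 6.71851°: 0.00000397° × 111000 × cos 6.71851° = 0.00000397 × 111000 × 0.9931 ≈ 0.437644 m.
Hypotenuse of the two orthogonal shifts: √(0.08214² + 0.437644²) = 0.445285 m.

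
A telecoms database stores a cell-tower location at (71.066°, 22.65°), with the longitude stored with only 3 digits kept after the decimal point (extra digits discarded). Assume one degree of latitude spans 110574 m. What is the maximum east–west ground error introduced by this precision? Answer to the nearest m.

Truncating at 3 decimal places can drop up to a full unit in the last place, so the longitude may be off by as much as 0.001°.
At latitude 71.066° a degree of longitude spans 110574 m × cos 71.066° = 110574 × 0.3245 ≈ 35878.9 m.
East–west error: 0.001° × 35878.9 m/° ≈ 35.8789 m.

36 m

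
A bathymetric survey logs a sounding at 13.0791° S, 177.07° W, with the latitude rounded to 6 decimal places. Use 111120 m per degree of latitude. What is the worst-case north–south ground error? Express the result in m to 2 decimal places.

Rounding to 6 decimal places leaves the latitude within ±5e-07° of the true value.
So the N–S error is at most 5e-07 × 111120 = 0.05556 m.

0.06 m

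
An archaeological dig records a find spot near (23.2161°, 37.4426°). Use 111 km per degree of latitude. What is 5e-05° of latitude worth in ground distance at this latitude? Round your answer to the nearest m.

Along a meridian 5e-05° is 5e-05 × 111000 = 5.55 m.

6 m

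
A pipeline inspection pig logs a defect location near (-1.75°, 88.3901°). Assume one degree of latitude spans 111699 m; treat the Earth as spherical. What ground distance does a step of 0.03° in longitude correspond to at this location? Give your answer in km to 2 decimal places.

One degree of longitude here spans 111699 × cos 1.75° = 111699 × 0.9995 ≈ 111647 m; 0.03° of that is 3349.41 m.
That is 3349.41 m = 3.3494 km.

3.35 km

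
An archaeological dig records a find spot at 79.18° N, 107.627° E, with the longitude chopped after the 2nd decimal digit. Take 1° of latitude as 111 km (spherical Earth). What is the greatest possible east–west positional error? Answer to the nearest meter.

208 meters

Truncating at 2 decimal places can drop up to a full unit in the last place, so the longitude may be off by as much as 0.01°.
One degree of longitude at 79.18° is 111000 × cos 79.18° ≈ 111000 × 0.1877 = 20837.4 m.
East–west error: 0.01° × 20837.4 m/° ≈ 208.374 m.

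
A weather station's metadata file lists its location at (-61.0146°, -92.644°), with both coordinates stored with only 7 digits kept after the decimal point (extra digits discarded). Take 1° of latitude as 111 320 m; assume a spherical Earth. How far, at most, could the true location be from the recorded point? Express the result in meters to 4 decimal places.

0.0124 meters

Truncating at 7 decimal places can drop up to a full unit in the last place, so each coordinate may be off by as much as 1e-07°.
N–S: 1e-07° × 111320 m/° = 0.011132 m.
Longitude error → 1e-07 × 111320 × cos 61.0146° = 1e-07 × 111320 × 0.4846 ≈ 0.00539442 m.
Combining orthogonally: (0.011132² + 0.00539442²)^½ ≈ 0.0123702 m.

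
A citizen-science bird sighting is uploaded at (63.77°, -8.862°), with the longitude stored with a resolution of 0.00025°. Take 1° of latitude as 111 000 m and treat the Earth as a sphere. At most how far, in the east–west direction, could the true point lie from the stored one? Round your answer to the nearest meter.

With a 0.00025° grid the true value lies within half a step, ±0.00025°/2 = ±0.000125°, of the stored one.
At latitude 63.77° a degree of longitude spans 111000 m × cos 63.77° = 111000 × 0.4420 ≈ 49059.3 m.
So at most 0.000125° × 49059.3 ≈ 6.13241 m east–west.

6 meters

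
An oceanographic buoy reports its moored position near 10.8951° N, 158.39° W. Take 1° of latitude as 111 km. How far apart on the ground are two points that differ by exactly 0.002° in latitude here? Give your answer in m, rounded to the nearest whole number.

222 m

0.002° × 111000 m/° = 222 m.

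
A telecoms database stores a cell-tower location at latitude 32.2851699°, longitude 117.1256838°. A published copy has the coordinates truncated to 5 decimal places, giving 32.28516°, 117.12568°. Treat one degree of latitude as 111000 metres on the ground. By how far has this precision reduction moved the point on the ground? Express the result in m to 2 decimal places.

1.16 m

The latitude changed by +0.0000099° and the longitude by +0.0000038°.
North–south shift: 0.0000099 × 111000 = 1.0989 m.
E–W at 32.2852°: 0.0000038° × 111000 × cos 32.2852° = 0.0000038 × 111000 × 0.8454 ≈ 0.35659 m.
Hypotenuse of the two orthogonal shifts: √(1.0989² + 0.35659²) = 1.15531 m.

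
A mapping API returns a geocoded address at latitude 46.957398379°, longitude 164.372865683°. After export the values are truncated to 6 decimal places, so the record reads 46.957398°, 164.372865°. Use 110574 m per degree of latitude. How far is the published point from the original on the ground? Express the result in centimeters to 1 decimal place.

6.6 centimeters

The latitude changed by +0.000000379° and the longitude by +0.000000683°.
North–south shift: 0.000000379 × 110574 = 0.0419075 m.
E–W at 46.9574°: 0.000000683° × 110574 × cos 46.9574° = 0.000000683 × 110574 × 0.6825 ≈ 0.051547 m.
Combined displacement = (0.0419075² + 0.051547²)^½ ≈ 0.0664329 m.
That is 0.0664329 m = 6.6433 cm.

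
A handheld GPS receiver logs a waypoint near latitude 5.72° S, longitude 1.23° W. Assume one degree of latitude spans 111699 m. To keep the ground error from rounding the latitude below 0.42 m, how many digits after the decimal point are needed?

6 decimal places

One degree of latitude covers 111699 m.
N decimal places → at most half a unit in the last place, 0.5 × 10⁻ᴺ° = 111699/2 × 10⁻ᴺ m.
Setting 55849.5 × 10⁻ᴺ ≤ 0.42 gives 10ᴺ ≥ 1.33e+05, i.e. N ≥ 5.12.
So 6 decimal places suffice (0.0558 m); 5 would allow up to 0.558 m.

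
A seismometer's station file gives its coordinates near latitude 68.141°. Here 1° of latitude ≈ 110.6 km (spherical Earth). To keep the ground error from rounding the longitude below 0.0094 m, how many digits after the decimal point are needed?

7 decimal places

At 68.141° one degree of longitude covers 110600 × cos 68.141° ≈ 110600 × 0.3723 ≈ 41179 m.
N decimal places → at most half a unit in the last place, 0.5 × 10⁻ᴺ° = 41179/2 × 10⁻ᴺ m.
Need 0.5 × 41179 × 10⁻ᴺ ≤ 0.0094 → 10⁻ᴺ ≤ 4.565e-07, so N ≥ 6.34.
N = 6 would give 0.0206 m (too coarse); N = 7 gives 0.00206 m ≤ 0.0094 m.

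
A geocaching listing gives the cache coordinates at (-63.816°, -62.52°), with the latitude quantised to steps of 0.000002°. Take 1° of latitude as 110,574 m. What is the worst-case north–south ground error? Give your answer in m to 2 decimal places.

With a 0.000002° grid the true value lies within half a step, ±0.000002°/2 = ±1e-06°, of the stored one.
North–south distance: 1e-06° × 110574 m/° = 0.110574 m.

0.11 m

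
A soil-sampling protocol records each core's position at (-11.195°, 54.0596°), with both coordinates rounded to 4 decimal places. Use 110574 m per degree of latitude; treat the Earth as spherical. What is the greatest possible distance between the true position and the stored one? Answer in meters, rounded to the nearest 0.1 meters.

Rounding to 4 decimal places leaves each coordinate within ±5e-05° of the true value.
North–south component: 5e-05° × 110574 = 5.5287 m.
East–west component at 11.195°: 5e-05° × 110574 × cos 11.195° ≈ 5e-05 × 108470 ≈ 5.4235 m.
Worst case both components are at the extreme and orthogonal: √(5.5287² + 5.4235²) ≈ 7.74473 m.

7.7 meters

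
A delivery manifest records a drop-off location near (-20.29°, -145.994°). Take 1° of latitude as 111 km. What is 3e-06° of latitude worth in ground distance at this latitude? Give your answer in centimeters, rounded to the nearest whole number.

33 centimeters

3e-06° × 111000 m/° = 0.333 m.
That is 0.333 m = 33.3 cm.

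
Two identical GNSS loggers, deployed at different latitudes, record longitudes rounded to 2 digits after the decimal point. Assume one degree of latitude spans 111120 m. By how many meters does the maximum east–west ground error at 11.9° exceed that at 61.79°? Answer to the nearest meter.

281 meters

Rounding to 2 decimal places leaves the longitude within ±0.005° of the true value.
Error at 11.9° = 0.005° × 111120 × cos 11.9° ≈ 555.6 × 0.9785 = 543.66 m.
At 61.79°: 0.005° × 111120 × cos 61.79° = 0.005 × 111120 × 0.4727 ≈ 262.63 m.
So the lower-latitude error exceeds the higher by 543.66 − 262.63 = 281.02 m.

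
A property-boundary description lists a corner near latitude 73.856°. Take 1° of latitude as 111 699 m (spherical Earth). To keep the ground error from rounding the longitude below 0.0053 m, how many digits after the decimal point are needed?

At 73.856° one degree of longitude covers 111699 × cos 73.856° ≈ 111699 × 0.2781 ≈ 31058.2 m.
N decimal places → at most half a unit in the last place, 0.5 × 10⁻ᴺ° = 31058.2/2 × 10⁻ᴺ m.
Need 0.5 × 31058.2 × 10⁻ᴺ ≤ 0.0053 → 10⁻ᴺ ≤ 3.413e-07, so N ≥ 6.47.
N = 6 would give 0.0155 m (too coarse); N = 7 gives 0.00155 m ≤ 0.0053 m.

7 decimal places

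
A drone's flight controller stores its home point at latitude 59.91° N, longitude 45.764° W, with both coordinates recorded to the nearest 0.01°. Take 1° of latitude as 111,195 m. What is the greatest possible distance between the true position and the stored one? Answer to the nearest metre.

622 metres

Rounding to 2 decimal places leaves each coordinate within ±0.005° of the true value.
N–S: 0.005° × 111195 m/° = 555.975 m.
East–west component at 59.91°: 0.005° × 111195 × cos 59.91° ≈ 0.005 × 55748.7 ≈ 278.743 m.
The two errors are perpendicular, so the maximum displacement is √(555.975² + 278.743²) ≈ 621.937 m.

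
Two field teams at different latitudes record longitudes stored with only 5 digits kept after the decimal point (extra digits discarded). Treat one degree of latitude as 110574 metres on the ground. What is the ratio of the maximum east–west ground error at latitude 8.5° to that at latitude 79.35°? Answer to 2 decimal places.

Truncating at 5 decimal places can drop up to a full unit in the last place, so the longitude may be off by as much as 1e-05°.
Error at 8.5° = 1e-05° × 110574 × cos 8.5° ≈ 1.1057 × 0.9890 = 1.0936 m.
Error at 79.35° = 1e-05° × 110574 × cos 79.35° ≈ 1.1057 × 0.1848 = 0.20435 m.
Ratio: 1.0936 / 0.20435 = cos 8.5° / cos 79.35° ≈ 5.3516.

5.35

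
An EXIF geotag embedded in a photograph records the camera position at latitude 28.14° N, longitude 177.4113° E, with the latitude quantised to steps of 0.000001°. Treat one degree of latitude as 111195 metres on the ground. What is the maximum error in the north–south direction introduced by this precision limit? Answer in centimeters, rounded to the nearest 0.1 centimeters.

With a 0.000001° grid the true value lies within half a step, ±0.000001°/2 = ±5e-07°, of the stored one.
North–south distance: 5e-07° × 111195 m/° = 0.0555975 m.
That is 0.0555975 m = 5.5597 cm.

5.6 centimeters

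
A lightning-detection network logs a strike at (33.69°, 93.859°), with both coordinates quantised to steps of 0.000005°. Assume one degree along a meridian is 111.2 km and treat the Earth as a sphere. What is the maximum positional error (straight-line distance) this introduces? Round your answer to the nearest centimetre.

36 centimetres

With a 0.000005° grid the true value lies within half a step, ±0.000005°/2 = ±2.5e-06°, of the stored one.
Latitude error → 2.5e-06 × 111200 = 0.278 m along the meridian.
East–west component at 33.69°: 2.5e-06° × 111200 × cos 33.69° ≈ 2.5e-06 × 92524.1 ≈ 0.23131 m.
The two errors are perpendicular, so the maximum displacement is √(0.278² + 0.23131²) ≈ 0.361647 m.
That is 0.361647 m = 36.165 cm.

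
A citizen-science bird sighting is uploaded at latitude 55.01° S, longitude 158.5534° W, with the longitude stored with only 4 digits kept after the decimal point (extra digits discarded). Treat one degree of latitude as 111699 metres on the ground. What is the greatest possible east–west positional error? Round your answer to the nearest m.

6 m

Truncating at 4 decimal places can drop up to a full unit in the last place, so the longitude may be off by as much as 0.0001°.
At latitude 55.01° a degree of longitude spans 111699 m × cos 55.01° = 111699 × 0.5734 ≈ 64051.9 m.
So at most 0.0001° × 64051.9 ≈ 6.40519 m east–west.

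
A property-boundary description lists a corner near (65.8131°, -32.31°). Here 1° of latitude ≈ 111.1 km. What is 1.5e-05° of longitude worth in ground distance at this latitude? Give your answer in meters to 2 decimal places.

0.68 meters

1.5e-05° of longitude at 65.8131° is 1.5e-05 × 111100 × cos 65.8131° ≈ 1.5e-05 × 45519.3 = 0.682789 m.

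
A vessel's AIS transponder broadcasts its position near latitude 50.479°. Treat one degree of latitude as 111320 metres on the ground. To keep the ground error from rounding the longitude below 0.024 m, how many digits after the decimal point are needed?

At 50.479° one degree of longitude covers 111320 × cos 50.479° ≈ 111320 × 0.6364 ≈ 70839.7 m.
With N decimal places the half-ulp bound is 0.5·10⁻ᴺ°, or 0.5·10⁻ᴺ × 70839.7 m on the ground.
Setting 35419.9 × 10⁻ᴺ ≤ 0.024 gives 10ᴺ ≥ 1.476e+06, i.e. N ≥ 6.17.
N = 6 would give 0.0354 m (too coarse); N = 7 gives 0.00354 m ≤ 0.024 m.

7 decimal places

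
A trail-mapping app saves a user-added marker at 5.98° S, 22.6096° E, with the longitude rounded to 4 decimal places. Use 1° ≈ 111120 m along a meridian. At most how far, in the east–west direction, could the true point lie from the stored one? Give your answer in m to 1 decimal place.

5.5 m

Rounding to 4 decimal places leaves the longitude within ±5e-05° of the true value.
One degree of longitude at 5.98° is 111120 × cos 5.98° ≈ 111120 × 0.9946 = 110515 m.
East–west error: 5e-05° × 110515 m/° ≈ 5.52577 m.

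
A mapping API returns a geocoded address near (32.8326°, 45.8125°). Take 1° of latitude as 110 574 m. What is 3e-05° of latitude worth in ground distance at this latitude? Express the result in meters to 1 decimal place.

3.3 meters

Along a meridian 3e-05° is 3e-05 × 110574 = 3.31722 m.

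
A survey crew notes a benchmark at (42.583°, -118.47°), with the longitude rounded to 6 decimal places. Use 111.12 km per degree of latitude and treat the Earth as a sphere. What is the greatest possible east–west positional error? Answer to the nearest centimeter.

Rounding to 6 decimal places leaves the longitude within ±5e-07° of the true value.
Parallels shrink by cos φ, so at 42.583° a degree of longitude is 111120 × 0.7363 ≈ 81817.4 m.
East–west error: 5e-07° × 81817.4 m/° ≈ 0.0409087 m.
That is 0.0409087 m = 4.0909 cm.

4 centimeters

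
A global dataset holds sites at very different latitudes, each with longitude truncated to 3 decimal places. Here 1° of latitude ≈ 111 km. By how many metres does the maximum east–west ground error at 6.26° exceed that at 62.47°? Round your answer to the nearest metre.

Truncating at 3 decimal places can drop up to a full unit in the last place, so the longitude may be off by as much as 0.001°.
Error at 6.26° = 0.001° × 111000 × cos 6.26° ≈ 111 × 0.9940 = 110.34 m.
At 62.47°: 0.001° × 111000 × cos 62.47° = 0.001 × 111000 × 0.4622 ≈ 51.306 m.
Difference: 110.34 − 51.306 = 59.033 m.

59 metres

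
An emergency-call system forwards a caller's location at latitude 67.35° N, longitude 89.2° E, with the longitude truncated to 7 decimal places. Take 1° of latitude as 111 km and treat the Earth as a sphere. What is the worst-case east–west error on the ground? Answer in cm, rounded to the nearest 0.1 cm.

Truncating at 7 decimal places can drop up to a full unit in the last place, so the longitude may be off by as much as 1e-07°.
One degree of longitude at 67.35° is 111000 × cos 67.35° ≈ 111000 × 0.3851 = 42746.2 m.
East–west error: 1e-07° × 42746.2 m/° ≈ 0.00427462 m.
That is 0.00427462 m = 0.42746 cm.

0.4 cm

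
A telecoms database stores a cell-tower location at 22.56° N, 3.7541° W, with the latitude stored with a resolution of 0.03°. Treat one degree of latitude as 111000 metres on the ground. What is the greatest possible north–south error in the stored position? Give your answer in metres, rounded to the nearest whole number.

With a 0.03° grid the true value lies within half a step, ±0.03°/2 = ±0.015°, of the stored one.
So the N–S error is at most 0.015 × 111000 = 1665 m.

1665 metres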